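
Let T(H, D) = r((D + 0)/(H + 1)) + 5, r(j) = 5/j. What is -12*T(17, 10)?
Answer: -168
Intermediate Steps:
T(H, D) = 5 + 5*(1 + H)/D (T(H, D) = 5/(((D + 0)/(H + 1))) + 5 = 5/((D/(1 + H))) + 5 = 5*((1 + H)/D) + 5 = 5*(1 + H)/D + 5 = 5 + 5*(1 + H)/D)
-12*T(17, 10) = -12*5*(1 + 10 + 17)/10 = -12*5*(1/10)*28 = -168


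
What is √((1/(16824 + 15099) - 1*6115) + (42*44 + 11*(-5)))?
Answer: I*√489383864135/10641 ≈ 65.742*I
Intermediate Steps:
√((1/(16824 + 15099) - 1*6115) + (42*44 + 11*(-5))) = √((1/31923 - 6115) + (1848 - 55)) = √((1/31923 - 6115) + 1793) = √(-195209144/31923 + 1793) = √(-137971205/31923) = I*√489383864135/10641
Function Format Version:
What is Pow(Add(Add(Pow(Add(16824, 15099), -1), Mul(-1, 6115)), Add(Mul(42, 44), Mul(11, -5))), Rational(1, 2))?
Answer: Mul(Rational(1, 10641), I, Pow(489383864135, Rational(1, 2))) ≈ Mul(65.742, I)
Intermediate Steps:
Pow(Add(Add(Pow(Add(16824, 15099), -1), Mul(-1, 6115)), Add(Mul(42, 44), Mul(11, -5))), Rational(1, 2)) = Pow(Add(Add(Pow(31923, -1), -6115), Add(1848, -55)), Rational(1, 2)) = Pow(Add(Add(Rational(1, 31923), -6115), 1793), Rational(1, 2)) = Pow(Add(Rational(-195209144, 31923), 1793), Rational(1, 2)) = Pow(Rational(-137971205, 31923), Rational(1, 2)) = Mul(Rational(1, 10641), I, Pow(489383864135, Rational(1, 2)))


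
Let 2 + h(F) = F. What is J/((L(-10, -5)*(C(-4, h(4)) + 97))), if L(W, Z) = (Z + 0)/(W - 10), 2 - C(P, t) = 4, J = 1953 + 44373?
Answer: 185304/95 ≈ 1950.6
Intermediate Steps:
J = 46326
h(F) = -2 + F
C(P, t) = -2 (C(P, t) = 2 - 1*4 = 2 - 4 = -2)
L(W, Z) = Z/(-10 + W)
J/((L(-10, -5)*(C(-4, h(4)) + 97))) = 46326/(((-5/(-10 - 10))*(-2 + 97))) = 46326/((-5/(-20)*95)) = 46326/((-5*(-1/20)*95)) = 46326/(((¼)*95)) = 46326/(95/4) = 46326*(4/95) = 185304/95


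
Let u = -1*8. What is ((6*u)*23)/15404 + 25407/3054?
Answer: 32333151/3920318 ≈ 8.2476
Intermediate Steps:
u = -8
((6*u)*23)/15404 + 25407/3054 = ((6*(-8))*23)/15404 + 25407/3054 = -48*23*(1/15404) + 25407*(1/3054) = -1104*1/15404 + 8469/1018 = -276/3851 + 8469/1018 = 32333151/3920318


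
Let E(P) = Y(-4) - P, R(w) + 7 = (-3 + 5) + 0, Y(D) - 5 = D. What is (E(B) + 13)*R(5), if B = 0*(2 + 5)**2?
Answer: -70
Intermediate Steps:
Y(D) = 5 + D
R(w) = -5 (R(w) = -7 + ((-3 + 5) + 0) = -7 + (2 + 0) = -7 + 2 = -5)
B = 0 (B = 0*7**2 = 0*49 = 0)
E(P) = 1 - P (E(P) = (5 - 4) - P = 1 - P)
(E(B) + 13)*R(5) = ((1 - 1*0) + 13)*(-5) = ((1 + 0) + 13)*(-5) = (1 + 13)*(-5) = 14*(-5) = -70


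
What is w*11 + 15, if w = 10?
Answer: 125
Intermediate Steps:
w*11 + 15 = 10*11 + 15 = 110 + 15 = 125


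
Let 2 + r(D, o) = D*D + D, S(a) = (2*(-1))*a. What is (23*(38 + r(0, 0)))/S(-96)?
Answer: 69/16 ≈ 4.3125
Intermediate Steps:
S(a) = -2*a
r(D, o) = -2 + D + D² (r(D, o) = -2 + (D*D + D) = -2 + (D² + D) = -2 + (D + D²) = -2 + D + D²)
(23*(38 + r(0, 0)))/S(-96) = (23*(38 + (-2 + 0 + 0²)))/((-2*(-96))) = (23*(38 + (-2 + 0 + 0)))/192 = (23*(38 - 2))*(1/192) = (23*36)*(1/192) = 828*(1/192) = 69/16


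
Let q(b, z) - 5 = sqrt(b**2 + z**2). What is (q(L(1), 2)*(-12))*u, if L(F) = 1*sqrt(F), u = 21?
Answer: -1260 - 252*sqrt(5) ≈ -1823.5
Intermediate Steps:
L(F) = sqrt(F)
q(b, z) = 5 + sqrt(b**2 + z**2)
(q(L(1), 2)*(-12))*u = ((5 + sqrt((sqrt(1))**2 + 2**2))*(-12))*21 = ((5 + sqrt(1**2 + 4))*(-12))*21 = ((5 + sqrt(1 + 4))*(-12))*21 = ((5 + sqrt(5))*(-12))*21 = (-60 - 12*sqrt(5))*21 = -1260 - 252*sqrt(5)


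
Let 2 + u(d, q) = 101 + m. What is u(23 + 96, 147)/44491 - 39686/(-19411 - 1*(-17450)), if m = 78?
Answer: 1766016923/87246851 ≈ 20.242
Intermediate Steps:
u(d, q) = 177 (u(d, q) = -2 + (101 + 78) = -2 + 179 = 177)
u(23 + 96, 147)/44491 - 39686/(-19411 - 1*(-17450)) = 177/44491 - 39686/(-19411 - 1*(-17450)) = 177*(1/44491) - 39686/(-19411 + 17450) = 177/44491 - 39686/(-1961) = 177/44491 - 39686*(-1/1961) = 177/44491 + 39686/1961 = 1766016923/87246851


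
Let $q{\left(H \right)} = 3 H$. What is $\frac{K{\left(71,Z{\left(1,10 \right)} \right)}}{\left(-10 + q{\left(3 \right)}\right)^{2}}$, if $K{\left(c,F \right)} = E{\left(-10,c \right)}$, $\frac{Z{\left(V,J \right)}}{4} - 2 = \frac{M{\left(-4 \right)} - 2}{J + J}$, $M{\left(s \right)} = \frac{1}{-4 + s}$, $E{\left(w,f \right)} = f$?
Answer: $71$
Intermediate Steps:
$Z{\left(V,J \right)} = 8 - \frac{17}{4 J}$ ($Z{\left(V,J \right)} = 8 + 4 \frac{\frac{1}{-4 - 4} - 2}{J + J} = 8 + 4 \frac{\frac{1}{-8} - 2}{2 J} = 8 + 4 \left(- \frac{1}{8} - 2\right) \frac{1}{2 J} = 8 + 4 \left(- \frac{17 \frac{1}{2 J}}{8}\right) = 8 + 4 \left(- \frac{17}{16 J}\right) = 8 - \frac{17}{4 J}$)
$K{\left(c,F \right)} = c$
$\frac{K{\left(71,Z{\left(1,10 \right)} \right)}}{\left(-10 + q{\left(3 \right)}\right)^{2}} = \frac{71}{\left(-10 + 3 \cdot 3\right)^{2}} = \frac{71}{\left(-10 + 9\right)^{2}} = \frac{71}{\left(-1\right)^{2}} = \frac{71}{1} = 71 \cdot 1 = 71$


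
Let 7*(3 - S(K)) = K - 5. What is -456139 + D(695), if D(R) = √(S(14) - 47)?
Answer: -456139 + I*√2219/7 ≈ -4.5614e+5 + 6.7295*I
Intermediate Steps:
S(K) = 26/7 - K/7 (S(K) = 3 - (K - 5)/7 = 3 - (-5 + K)/7 = 3 + (5/7 - K/7) = 26/7 - K/7)
D(R) = I*√2219/7 (D(R) = √((26/7 - ⅐*14) - 47) = √((26/7 - 2) - 47) = √(12/7 - 47) = √(-317/7) = I*√2219/7)
-456139 + D(695) = -456139 + I*√2219/7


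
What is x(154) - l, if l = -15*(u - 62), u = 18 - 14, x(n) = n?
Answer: -716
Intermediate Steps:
u = 4
l = 870 (l = -15*(4 - 62) = -15*(-58) = 870)
x(154) - l = 154 - 1*870 = 154 - 870 = -716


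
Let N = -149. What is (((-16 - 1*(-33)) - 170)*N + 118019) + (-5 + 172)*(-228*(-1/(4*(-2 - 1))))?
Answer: 137643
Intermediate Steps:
(((-16 - 1*(-33)) - 170)*N + 118019) + (-5 + 172)*(-228*(-1/(4*(-2 - 1)))) = (((-16 - 1*(-33)) - 170)*(-149) + 118019) + (-5 + 172)*(-228*(-1/(4*(-2 - 1)))) = (((-16 + 33) - 170)*(-149) + 118019) + 167*(-228/((-3*(-4)))) = ((17 - 170)*(-149) + 118019) + 167*(-228/12) = (-153*(-149) + 118019) + 167*(-228*1/12) = (22797 + 118019) + 167*(-19) = 140816 - 3173 = 137643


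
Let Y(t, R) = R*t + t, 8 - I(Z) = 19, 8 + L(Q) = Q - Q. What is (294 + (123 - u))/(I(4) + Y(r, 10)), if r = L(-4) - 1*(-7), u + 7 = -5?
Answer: -39/2 ≈ -19.500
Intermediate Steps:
u = -12 (u = -7 - 5 = -12)
L(Q) = -8 (L(Q) = -8 + (Q - Q) = -8 + 0 = -8)
I(Z) = -11 (I(Z) = 8 - 1*19 = 8 - 19 = -11)
r = -1 (r = -8 - 1*(-7) = -8 + 7 = -1)
Y(t, R) = t + R*t
(294 + (123 - u))/(I(4) + Y(r, 10)) = (294 + (123 - 1*(-12)))/(-11 - (1 + 10)) = (294 + (123 + 12))/(-11 - 1*11) = (294 + 135)/(-11 - 11) = 429/(-22) = 429*(-1/22) = -39/2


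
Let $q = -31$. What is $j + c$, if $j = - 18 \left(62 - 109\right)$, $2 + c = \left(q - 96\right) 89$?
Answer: $-10459$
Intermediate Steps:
$c = -11305$ ($c = -2 + \left(-31 - 96\right) 89 = -2 - 11303 = -11305$)
$j = 846$ ($j = \left(-18\right) \left(-47\right) = 846$)
$j + c = 846 - 11305 = -10459$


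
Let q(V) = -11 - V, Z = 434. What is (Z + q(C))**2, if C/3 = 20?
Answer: 131769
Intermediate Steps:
C = 60 (C = 3*20 = 60)
(Z + q(C))**2 = (434 + (-11 - 1*60))**2 = (434 + (-11 - 60))**2 = (434 - 71)**2 = 363**2 = 131769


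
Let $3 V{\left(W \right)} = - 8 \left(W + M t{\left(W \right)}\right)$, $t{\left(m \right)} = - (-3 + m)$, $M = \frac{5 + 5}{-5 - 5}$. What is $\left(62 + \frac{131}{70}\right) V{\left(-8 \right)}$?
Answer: $\frac{339796}{105} \approx 3236.2$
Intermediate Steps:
$M = -1$ ($M = \frac{10}{-10} = 10 \left(- \frac{1}{10}\right) = -1$)
$t{\left(m \right)} = 3 - m$
$V{\left(W \right)} = 8 - \frac{16 W}{3}$ ($V{\left(W \right)} = \frac{\left(-8\right) \left(W - \left(3 - W\right)\right)}{3} = \frac{\left(-8\right) \left(W + \left(-3 + W\right)\right)}{3} = \frac{\left(-8\right) \left(-3 + 2 W\right)}{3} = \frac{24 - 16 W}{3} = 8 - \frac{16 W}{3}$)
$\left(62 + \frac{131}{70}\right) V{\left(-8 \right)} = \left(62 + \frac{131}{70}\right) \left(8 - - \frac{128}{3}\right) = \left(62 + 131 \cdot \frac{1}{70}\right) \left(8 + \frac{128}{3}\right) = \left(62 + \frac{131}{70}\right) \frac{152}{3} = \frac{4471}{70} \cdot \frac{152}{3} = \frac{339796}{105}$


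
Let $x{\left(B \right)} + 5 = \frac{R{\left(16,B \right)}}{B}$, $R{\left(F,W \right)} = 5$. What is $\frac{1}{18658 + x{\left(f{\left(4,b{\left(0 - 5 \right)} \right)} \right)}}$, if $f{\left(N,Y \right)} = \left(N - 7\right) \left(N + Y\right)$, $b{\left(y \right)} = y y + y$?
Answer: $\frac{72}{1343011} \approx 5.3611 \cdot 10^{-5}$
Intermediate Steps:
$b{\left(y \right)} = y + y^{2}$ ($b{\left(y \right)} = y^{2} + y = y + y^{2}$)
$f{\left(N,Y \right)} = \left(-7 + N\right) \left(N + Y\right)$
$x{\left(B \right)} = -5 + \frac{5}{B}$
$\frac{1}{18658 + x{\left(f{\left(4,b{\left(0 - 5 \right)} \right)} \right)}} = \frac{1}{18658 - \left(5 - \frac{5}{4^{2} - 28 - 7 \left(0 - 5\right) \left(1 + \left(0 - 5\right)\right) + 4 \left(0 - 5\right) \left(1 + \left(0 - 5\right)\right)}\right)} = \frac{1}{18658 - \left(5 - \frac{5}{16 - 28 - 7 \left(- 5 \left(1 - 5\right)\right) + 4 \left(- 5 \left(1 - 5\right)\right)}\right)} = \frac{1}{18658 - \left(5 - \frac{5}{16 - 28 - 7 \left(\left(-5\right) \left(-4\right)\right) + 4 \left(\left(-5\right) \left(-4\right)\right)}\right)} = \frac{1}{18658 - \left(5 - \frac{5}{16 - 28 - 140 + 4 \cdot 20}\right)} = \frac{1}{18658 - \left(5 - \frac{5}{16 - 28 - 140 + 80}\right)} = \frac{1}{18658 - \left(5 - \frac{5}{-72}\right)} = \frac{1}{18658 + \left(-5 + 5 \left(- \frac{1}{72}\right)\right)} = \frac{1}{18658 - \frac{365}{72}} = \frac{1}{\frac{1343011}{72}} = \frac{72}{1343011}$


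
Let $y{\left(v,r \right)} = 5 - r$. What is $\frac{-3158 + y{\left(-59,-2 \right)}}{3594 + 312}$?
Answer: $- \frac{3151}{3906} \approx -0.80671$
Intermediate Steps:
$\frac{-3158 + y{\left(-59,-2 \right)}}{3594 + 312} = \frac{-3158 + \left(5 - -2\right)}{3594 + 312} = \frac{-3158 + \left(5 + 2\right)}{3906} = \left(-3158 + 7\right) \frac{1}{3906} = \left(-3151\right) \frac{1}{3906} = - \frac{3151}{3906}$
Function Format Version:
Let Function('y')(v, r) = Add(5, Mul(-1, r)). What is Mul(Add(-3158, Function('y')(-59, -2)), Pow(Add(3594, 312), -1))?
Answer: Rational(-3151, 3906) ≈ -0.80671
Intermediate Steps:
Mul(Add(-3158, Function('y')(-59, -2)), Pow(Add(3594, 312), -1)) = Mul(Add(-3158, Add(5, Mul(-1, -2))), Pow(Add(3594, 312), -1)) = Mul(Add(-3158, Add(5, 2)), Pow(3906, -1)) = Mul(Add(-3158, 7), Rational(1, 3906)) = Mul(-3151, Rational(1, 3906)) = Rational(-3151, 3906)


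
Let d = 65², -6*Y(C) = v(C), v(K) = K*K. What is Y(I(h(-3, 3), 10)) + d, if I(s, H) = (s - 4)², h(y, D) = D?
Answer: 25349/6 ≈ 4224.8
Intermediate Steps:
v(K) = K²
I(s, H) = (-4 + s)²
Y(C) = -C²/6
d = 4225
Y(I(h(-3, 3), 10)) + d = -(-4 + 3)⁴/6 + 4225 = -((-1)²)²/6 + 4225 = -⅙*1² + 4225 = -⅙*1 + 4225 = -⅙ + 4225 = 25349/6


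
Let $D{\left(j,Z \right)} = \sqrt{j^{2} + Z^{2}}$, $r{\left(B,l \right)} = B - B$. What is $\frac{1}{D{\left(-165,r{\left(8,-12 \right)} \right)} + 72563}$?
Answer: $\frac{1}{72728} \approx 1.375 \cdot 10^{-5}$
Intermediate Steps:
$r{\left(B,l \right)} = 0$
$D{\left(j,Z \right)} = \sqrt{Z^{2} + j^{2}}$
$\frac{1}{D{\left(-165,r{\left(8,-12 \right)} \right)} + 72563} = \frac{1}{\sqrt{0^{2} + \left(-165\right)^{2}} + 72563} = \frac{1}{\sqrt{0 + 27225} + 72563} = \frac{1}{\sqrt{27225} + 72563} = \frac{1}{165 + 72563} = \frac{1}{72728}$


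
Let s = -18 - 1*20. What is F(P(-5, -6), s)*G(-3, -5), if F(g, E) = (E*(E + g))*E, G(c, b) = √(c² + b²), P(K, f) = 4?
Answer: -49096*√34 ≈ -2.8628e+5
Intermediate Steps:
s = -38 (s = -18 - 20 = -38)
G(c, b) = √(b² + c²)
F(g, E) = E²*(E + g)
F(P(-5, -6), s)*G(-3, -5) = ((-38)²*(-38 + 4))*√((-5)² + (-3)²) = (1444*(-34))*√(25 + 9) = -49096*√34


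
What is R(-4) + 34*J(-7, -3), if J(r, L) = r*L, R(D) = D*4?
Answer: 698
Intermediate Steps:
R(D) = 4*D
J(r, L) = L*r
R(-4) + 34*J(-7, -3) = 4*(-4) + 34*(-3*(-7)) = -16 + 34*21 = -16 + 714 = 698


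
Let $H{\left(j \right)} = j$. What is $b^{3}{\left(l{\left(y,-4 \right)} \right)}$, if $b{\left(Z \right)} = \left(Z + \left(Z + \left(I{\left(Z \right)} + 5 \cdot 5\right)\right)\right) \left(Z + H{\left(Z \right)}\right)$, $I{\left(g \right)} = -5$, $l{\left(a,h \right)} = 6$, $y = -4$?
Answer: $56623104$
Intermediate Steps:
$b{\left(Z \right)} = 2 Z \left(20 + 2 Z\right)$ ($b{\left(Z \right)} = \left(Z + \left(Z + \left(-5 + 5 \cdot 5\right)\right)\right) \left(Z + Z\right) = \left(Z + \left(Z + \left(-5 + 25\right)\right)\right) 2 Z = \left(Z + \left(Z + 20\right)\right) 2 Z = \left(Z + \left(20 + Z\right)\right) 2 Z = \left(20 + 2 Z\right) 2 Z = 2 Z \left(20 + 2 Z\right)$)
$b^{3}{\left(l{\left(y,-4 \right)} \right)} = \left(4 \cdot 6 \left(10 + 6\right)\right)^{3} = \left(4 \cdot 6 \cdot 16\right)^{3} = 384^{3} = 56623104$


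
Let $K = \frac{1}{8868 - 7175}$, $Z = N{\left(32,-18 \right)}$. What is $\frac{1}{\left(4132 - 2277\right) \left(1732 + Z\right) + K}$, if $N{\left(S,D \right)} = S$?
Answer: $\frac{1693}{5539868461} \approx 3.056 \cdot 10^{-7}$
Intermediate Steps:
$Z = 32$
$K = \frac{1}{1693}$ ($K = \frac{1}{8868 - 7175} = \frac{1}{1693} \approx 0.00059067$)
$\frac{1}{\left(4132 - 2277\right) \left(1732 + Z\right) + K} = \frac{1}{\left(4132 - 2277\right) \left(1732 + 32\right) + \frac{1}{1693}} = \frac{1}{1855 \cdot 1764 + \frac{1}{1693}} = \frac{1}{3272220 + \frac{1}{1693}} = \frac{1}{\frac{5539868461}{1693}} = \frac{1693}{5539868461}$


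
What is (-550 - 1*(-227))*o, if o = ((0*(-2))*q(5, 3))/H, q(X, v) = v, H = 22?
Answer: 0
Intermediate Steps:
o = 0 (o = ((0*(-2))*3)/22 = (0*3)*(1/22) = 0*(1/22) = 0)
(-550 - 1*(-227))*o = (-550 - 1*(-227))*0 = (-550 + 227)*0 = -323*0 = 0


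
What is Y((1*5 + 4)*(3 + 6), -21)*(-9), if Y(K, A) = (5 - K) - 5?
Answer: 729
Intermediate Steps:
Y(K, A) = -K
Y((1*5 + 4)*(3 + 6), -21)*(-9) = -(1*5 + 4)*(3 + 6)*(-9) = -(5 + 4)*9*(-9) = -9*9*(-9) = -1*81*(-9) = -81*(-9) = 729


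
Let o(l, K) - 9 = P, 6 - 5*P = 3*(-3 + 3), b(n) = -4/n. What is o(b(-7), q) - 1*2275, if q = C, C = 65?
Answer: -11324/5 ≈ -2264.8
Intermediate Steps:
q = 65
P = 6/5 (P = 6/5 - 3*(-3 + 3)/5 = 6/5 - 3*0/5 = 6/5 - ⅕*0 = 6/5 + 0 = 6/5 ≈ 1.2000)
o(l, K) = 51/5 (o(l, K) = 9 + 6/5 = 51/5)
o(b(-7), q) - 1*2275 = 51/5 - 1*2275 = 51/5 - 2275 = -11324/5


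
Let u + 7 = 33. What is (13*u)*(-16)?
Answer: -5408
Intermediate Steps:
u = 26 (u = -7 + 33 = 26)
(13*u)*(-16) = (13*26)*(-16) = 338*(-16) = -5408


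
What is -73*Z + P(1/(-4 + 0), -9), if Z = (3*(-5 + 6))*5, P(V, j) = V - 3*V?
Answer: -2189/2 ≈ -1094.5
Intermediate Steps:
P(V, j) = -2*V
Z = 15 (Z = (3*1)*5 = 3*5 = 15)
-73*Z + P(1/(-4 + 0), -9) = -73*15 - 2/(-4 + 0) = -1095 - 2/(-4) = -1095 - 2*(-1/4) = -1095 + 1/2 = -2189/2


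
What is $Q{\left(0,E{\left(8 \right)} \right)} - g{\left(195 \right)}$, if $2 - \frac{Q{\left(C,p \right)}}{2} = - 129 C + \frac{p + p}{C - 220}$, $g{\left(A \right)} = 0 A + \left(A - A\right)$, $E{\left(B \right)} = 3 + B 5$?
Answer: $\frac{263}{55} \approx 4.7818$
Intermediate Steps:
$E{\left(B \right)} = 3 + 5 B$
$g{\left(A \right)} = 0$ ($g{\left(A \right)} = 0 + 0 = 0$)
$Q{\left(C,p \right)} = 4 + 258 C - \frac{4 p}{-220 + C}$ ($Q{\left(C,p \right)} = 4 - 2 \left(- 129 C + \frac{p + p}{C - 220}\right) = 4 - 2 \left(- 129 C + \frac{2 p}{-220 + C}\right) = 4 + \left(258 C - \frac{4 p}{-220 + C}\right) = 4 + 258 C - \frac{4 p}{-220 + C}$)
$Q{\left(0,E{\left(8 \right)} \right)} - g{\left(195 \right)} = \frac{2 \left(-440 - 0 - 2 \left(3 + 5 \cdot 8\right) + 129 \cdot 0^{2}\right)}{-220 + 0} - 0 = \frac{2 \left(-440 + 0 - 2 \left(3 + 40\right) + 129 \cdot 0\right)}{-220} + 0 = 2 \left(- \frac{1}{220}\right) \left(-440 + 0 - 86 + 0\right) + 0 = 2 \left(- \frac{1}{220}\right) \left(-526\right) + 0 = \frac{263}{55} + 0 = \frac{263}{55}$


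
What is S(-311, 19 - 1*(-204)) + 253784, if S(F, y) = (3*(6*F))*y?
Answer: -994570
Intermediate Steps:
S(F, y) = 18*F*y (S(F, y) = (18*F)*y = 18*F*y)
S(-311, 19 - 1*(-204)) + 253784 = 18*(-311)*(19 - 1*(-204)) + 253784 = 18*(-311)*(19 + 204) + 253784 = 18*(-311)*223 + 253784 = -1248354 + 253784 = -994570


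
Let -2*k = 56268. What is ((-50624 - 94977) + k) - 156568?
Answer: -330303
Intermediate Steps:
k = -28134 (k = -½*56268 = -28134)
((-50624 - 94977) + k) - 156568 = ((-50624 - 94977) - 28134) - 156568 = (-145601 - 28134) - 156568 = -173735 - 156568 = -330303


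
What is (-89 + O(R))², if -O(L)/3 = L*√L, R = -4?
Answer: 7345 - 4272*I ≈ 7345.0 - 4272.0*I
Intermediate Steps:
O(L) = -3*L^(3/2) (O(L) = -3*L*√L = -3*L^(3/2))
(-89 + O(R))² = (-89 - (-24)*I)² = (-89 + 24*I)²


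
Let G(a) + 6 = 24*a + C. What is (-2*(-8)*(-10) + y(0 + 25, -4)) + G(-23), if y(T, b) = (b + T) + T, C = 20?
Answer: -652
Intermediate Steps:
y(T, b) = b + 2*T (y(T, b) = (T + b) + T = b + 2*T)
G(a) = 14 + 24*a (G(a) = -6 + (24*a + 20) = -6 + (20 + 24*a) = 14 + 24*a)
(-2*(-8)*(-10) + y(0 + 25, -4)) + G(-23) = (-2*(-8)*(-10) + (-4 + 2*(0 + 25))) + (14 + 24*(-23)) = (16*(-10) + (-4 + 2*25)) + (14 - 552) = (-160 + (-4 + 50)) - 538 = (-160 + 46) - 538 = -114 - 538 = -652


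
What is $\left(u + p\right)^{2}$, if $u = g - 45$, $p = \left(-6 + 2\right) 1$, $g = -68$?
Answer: $13689$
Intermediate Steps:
$p = -4$ ($p = \left(-4\right) 1 = -4$)
$u = -113$ ($u = -68 - 45 = -113$)
$\left(u + p\right)^{2} = \left(-113 - 4\right)^{2} = \left(-117\right)^{2} = 13689$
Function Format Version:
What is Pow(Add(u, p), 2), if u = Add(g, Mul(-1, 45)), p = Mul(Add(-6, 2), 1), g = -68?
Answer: 13689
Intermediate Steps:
p = -4 (p = Mul(-4, 1) = -4)
u = -113 (u = Add(-68, Mul(-1, 45)) = Add(-68, -45) = -113)
Pow(Add(u, p), 2) = Pow(Add(-113, -4), 2) = Pow(-117, 2) = 13689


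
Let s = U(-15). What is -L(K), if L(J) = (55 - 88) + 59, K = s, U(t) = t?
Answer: -26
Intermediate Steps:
s = -15
K = -15
L(J) = 26 (L(J) = -33 + 59 = 26)
-L(K) = -1*26 = -26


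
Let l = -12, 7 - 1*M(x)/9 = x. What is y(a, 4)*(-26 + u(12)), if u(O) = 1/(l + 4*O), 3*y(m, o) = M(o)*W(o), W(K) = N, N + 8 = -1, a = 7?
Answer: 8415/4 ≈ 2103.8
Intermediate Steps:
M(x) = 63 - 9*x
N = -9 (N = -8 - 1 = -9)
W(K) = -9
y(m, o) = -189 + 27*o (y(m, o) = ((63 - 9*o)*(-9))/3 = (-567 + 81*o)/3 = -189 + 27*o)
u(O) = 1/(-12 + 4*O)
y(a, 4)*(-26 + u(12)) = (-189 + 27*4)*(-26 + 1/(4*(-3 + 12))) = (-189 + 108)*(-26 + (¼)/9) = -81*(-26 + (¼)*(⅑)) = -81*(-26 + 1/36) = -81*(-935/36) = 8415/4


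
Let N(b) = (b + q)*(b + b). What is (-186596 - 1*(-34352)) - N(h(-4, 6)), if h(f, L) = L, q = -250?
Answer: -149316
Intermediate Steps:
N(b) = 2*b*(-250 + b) (N(b) = (b - 250)*(b + b) = (-250 + b)*(2*b) = 2*b*(-250 + b))
(-186596 - 1*(-34352)) - N(h(-4, 6)) = (-186596 - 1*(-34352)) - 2*6*(-250 + 6) = (-186596 + 34352) - 2*6*(-244) = -152244 - 1*(-2928) = -152244 + 2928 = -149316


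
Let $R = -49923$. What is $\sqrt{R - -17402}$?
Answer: $i \sqrt{32521} \approx 180.34 i$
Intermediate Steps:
$\sqrt{R - -17402} = \sqrt{-49923 - -17402} = \sqrt{-49923 + 17402} = \sqrt{-32521} = i \sqrt{32521}$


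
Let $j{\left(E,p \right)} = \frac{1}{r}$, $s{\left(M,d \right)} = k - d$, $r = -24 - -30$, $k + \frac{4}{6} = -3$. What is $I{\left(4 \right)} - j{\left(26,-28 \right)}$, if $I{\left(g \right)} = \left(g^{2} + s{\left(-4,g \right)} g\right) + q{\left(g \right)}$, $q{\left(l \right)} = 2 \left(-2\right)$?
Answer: $- \frac{113}{6} \approx -18.833$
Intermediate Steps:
$q{\left(l \right)} = -4$
$k = - \frac{11}{3}$ ($k = - \frac{2}{3} - 3 = - \frac{11}{3} \approx -3.6667$)
$r = 6$ ($r = -24 + 30 = 6$)
$s{\left(M,d \right)} = - \frac{11}{3} - d$
$I{\left(g \right)} = -4 + g^{2} + g \left(- \frac{11}{3} - g\right)$ ($I{\left(g \right)} = \left(g^{2} + \left(- \frac{11}{3} - g\right) g\right) - 4 = \left(g^{2} + g \left(- \frac{11}{3} - g\right)\right) - 4 = -4 + g^{2} + g \left(- \frac{11}{3} - g\right)$)
$j{\left(E,p \right)} = \frac{1}{6}$
$I{\left(4 \right)} - j{\left(26,-28 \right)} = \left(-4 - \frac{44}{3}\right) - \frac{1}{6} = - \frac{56}{3} - \frac{1}{6} = - \frac{113}{6}$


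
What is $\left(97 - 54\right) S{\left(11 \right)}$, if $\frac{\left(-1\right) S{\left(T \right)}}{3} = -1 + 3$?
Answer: $-258$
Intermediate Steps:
$S{\left(T \right)} = -6$ ($S{\left(T \right)} = - 3 \left(-1 + 3\right) = \left(-3\right) 2 = -6$)
$\left(97 - 54\right) S{\left(11 \right)} = \left(97 - 54\right) \left(-6\right) = 43 \left(-6\right) = -258$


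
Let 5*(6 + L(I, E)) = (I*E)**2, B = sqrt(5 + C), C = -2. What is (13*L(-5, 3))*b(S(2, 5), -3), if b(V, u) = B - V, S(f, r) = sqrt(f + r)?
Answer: -507*sqrt(7) + 507*sqrt(3) ≈ -463.25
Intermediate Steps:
B = sqrt(3) (B = sqrt(5 - 2) = sqrt(3) ≈ 1.7320)
L(I, E) = -6 + E**2*I**2/5 (L(I, E) = -6 + (I*E)**2/5 = -6 + (E*I)**2/5 = -6 + (E**2*I**2)/5 = -6 + E**2*I**2/5)
b(V, u) = sqrt(3) - V
(13*L(-5, 3))*b(S(2, 5), -3) = (13*(-6 + (1/5)*3**2*(-5)**2))*(sqrt(3) - sqrt(2 + 5)) = (13*(-6 + (1/5)*9*25))*(sqrt(3) - sqrt(7)) = (13*(-6 + 45))*(sqrt(3) - sqrt(7)) = (13*39)*(sqrt(3) - sqrt(7)) = 507*(sqrt(3) - sqrt(7)) = -507*sqrt(7) + 507*sqrt(3)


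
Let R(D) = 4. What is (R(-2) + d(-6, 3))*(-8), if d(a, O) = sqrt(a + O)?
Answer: -32 - 8*I*sqrt(3) ≈ -32.0 - 13.856*I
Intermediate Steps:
d(a, O) = sqrt(O + a)
(R(-2) + d(-6, 3))*(-8) = (4 + sqrt(3 - 6))*(-8) = (4 + sqrt(-3))*(-8) = (4 + I*sqrt(3))*(-8) = -32 - 8*I*sqrt(3)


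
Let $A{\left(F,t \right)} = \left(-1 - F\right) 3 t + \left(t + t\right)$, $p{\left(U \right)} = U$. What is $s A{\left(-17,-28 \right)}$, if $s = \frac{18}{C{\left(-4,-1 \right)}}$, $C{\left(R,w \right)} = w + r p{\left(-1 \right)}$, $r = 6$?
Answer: $3600$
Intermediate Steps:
$C{\left(R,w \right)} = -6 + w$ ($C{\left(R,w \right)} = w + 6 \left(-1\right) = w - 6 = -6 + w$)
$s = - \frac{18}{7}$ ($s = \frac{18}{-6 - 1} = \frac{18}{-7} = 18 \left(- \frac{1}{7}\right) = - \frac{18}{7} \approx -2.5714$)
$A{\left(F,t \right)} = 2 t + t \left(-3 - 3 F\right)$ ($A{\left(F,t \right)} = \left(-3 - 3 F\right) t + 2 t = t \left(-3 - 3 F\right) + 2 t = 2 t + t \left(-3 - 3 F\right)$)
$s A{\left(-17,-28 \right)} = - \frac{18 \left(\left(-1\right) \left(-28\right) \left(1 + 3 \left(-17\right)\right)\right)}{7} = - \frac{18 \left(\left(-1\right) \left(-28\right) \left(1 - 51\right)\right)}{7} = - \frac{18 \left(\left(-1\right) \left(-28\right) \left(-50\right)\right)}{7} = \left(- \frac{18}{7}\right) \left(-1400\right) = 3600$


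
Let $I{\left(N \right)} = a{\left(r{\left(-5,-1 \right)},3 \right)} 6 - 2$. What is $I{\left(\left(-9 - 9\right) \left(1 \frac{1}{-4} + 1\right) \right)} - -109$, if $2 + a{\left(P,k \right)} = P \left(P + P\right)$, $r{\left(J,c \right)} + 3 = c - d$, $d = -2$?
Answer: $143$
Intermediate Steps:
$r{\left(J,c \right)} = -1 + c$ ($r{\left(J,c \right)} = -3 + \left(c - -2\right) = -3 + \left(c + 2\right) = -3 + \left(2 + c\right) = -1 + c$)
$a{\left(P,k \right)} = -2 + 2 P^{2}$ ($a{\left(P,k \right)} = -2 + P \left(P + P\right) = -2 + P 2 P = -2 + 2 P^{2}$)
$I{\left(N \right)} = 34$ ($I{\left(N \right)} = \left(-2 + 2 \left(-1 - 1\right)^{2}\right) 6 - 2 = \left(-2 + 2 \left(-2\right)^{2}\right) 6 - 2 = \left(-2 + 2 \cdot 4\right) 6 - 2 = \left(-2 + 8\right) 6 - 2 = 6 \cdot 6 - 2 = 36 - 2 = 34$)
$I{\left(\left(-9 - 9\right) \left(1 \frac{1}{-4} + 1\right) \right)} - -109 = 34 - -109 = 34 + 109 = 143$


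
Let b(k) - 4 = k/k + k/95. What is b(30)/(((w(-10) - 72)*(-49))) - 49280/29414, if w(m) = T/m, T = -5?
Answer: -42563978/25428403 ≈ -1.6739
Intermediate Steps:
b(k) = 5 + k/95 (b(k) = 4 + (k/k + k/95) = 4 + (1 + k*(1/95)) = 4 + (1 + k/95) = 5 + k/95)
w(m) = -5/m
b(30)/(((w(-10) - 72)*(-49))) - 49280/29414 = (5 + (1/95)*30)/(((-5/(-10) - 72)*(-49))) - 49280/29414 = (5 + 6/19)/(((-5*(-⅒) - 72)*(-49))) - 49280*1/29414 = 101/(19*(((½ - 72)*(-49)))) - 320/191 = 101/(19*((-143/2*(-49)))) - 320/191 = 101/(19*(7007/2)) - 320/191 = (101/19)*(2/7007) - 320/191 = 202/133133 - 320/191 = -42563978/25428403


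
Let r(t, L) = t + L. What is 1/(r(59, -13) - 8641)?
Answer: -1/8595 ≈ -0.00011635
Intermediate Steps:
r(t, L) = L + t
1/(r(59, -13) - 8641) = 1/((-13 + 59) - 8641) = 1/(46 - 8641) = 1/(-8595) = -1/8595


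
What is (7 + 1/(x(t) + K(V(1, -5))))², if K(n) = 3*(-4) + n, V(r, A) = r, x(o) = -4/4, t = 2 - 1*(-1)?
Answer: 6889/144 ≈ 47.840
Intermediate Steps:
t = 3 (t = 2 + 1 = 3)
x(o) = -1 (x(o) = -4*¼ = -1)
K(n) = -12 + n
(7 + 1/(x(t) + K(V(1, -5))))² = (7 + 1/(-1 + (-12 + 1)))² = (7 + 1/(-1 - 11))² = (7 + 1/(-12))² = (7 - 1/12)² = (83/12)² = 6889/144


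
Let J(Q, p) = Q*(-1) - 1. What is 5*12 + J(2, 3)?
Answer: 57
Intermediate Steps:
J(Q, p) = -1 - Q (J(Q, p) = -Q - 1 = -1 - Q)
5*12 + J(2, 3) = 5*12 + (-1 - 1*2) = 60 + (-1 - 2) = 60 - 3 = 57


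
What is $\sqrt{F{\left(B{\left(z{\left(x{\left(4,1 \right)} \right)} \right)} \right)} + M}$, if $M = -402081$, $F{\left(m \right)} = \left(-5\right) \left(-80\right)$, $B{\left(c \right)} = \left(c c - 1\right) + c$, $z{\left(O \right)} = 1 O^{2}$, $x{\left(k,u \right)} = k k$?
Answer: $i \sqrt{401681} \approx 633.78 i$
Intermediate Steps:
$x{\left(k,u \right)} = k^{2}$
$z{\left(O \right)} = O^{2}$
$B{\left(c \right)} = -1 + c + c^{2}$ ($B{\left(c \right)} = \left(c^{2} - 1\right) + c = \left(-1 + c^{2}\right) + c = -1 + c + c^{2}$)
$F{\left(m \right)} = 400$
$\sqrt{F{\left(B{\left(z{\left(x{\left(4,1 \right)} \right)} \right)} \right)} + M} = \sqrt{400 - 402081} = \sqrt{-401681} = i \sqrt{401681}$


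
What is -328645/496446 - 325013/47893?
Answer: -177091198783/23776288278 ≈ -7.4482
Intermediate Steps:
-328645/496446 - 325013/47893 = -177091198783/23776288278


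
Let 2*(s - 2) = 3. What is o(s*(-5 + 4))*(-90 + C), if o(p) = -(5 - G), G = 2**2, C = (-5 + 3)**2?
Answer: 86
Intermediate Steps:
C = 4 (C = (-2)**2 = 4)
s = 7/2 (s = 2 + (1/2)*3 = 2 + 3/2 = 7/2 ≈ 3.5000)
G = 4
o(p) = -1 (o(p) = -(5 - 1*4) = -(5 - 4) = -1*1 = -1)
o(s*(-5 + 4))*(-90 + C) = -(-90 + 4) = -1*(-86) = 86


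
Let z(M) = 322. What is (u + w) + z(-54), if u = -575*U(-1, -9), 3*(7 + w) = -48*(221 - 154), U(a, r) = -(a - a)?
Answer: -757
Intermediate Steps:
U(a, r) = 0 (U(a, r) = -1*0 = 0)
w = -1079 (w = -7 + (-48*(221 - 154))/3 = -7 + (-48*67)/3 = -7 + (1/3)*(-3216) = -7 - 1072 = -1079)
u = 0 (u = -575*0 = 0)
(u + w) + z(-54) = (0 - 1079) + 322 = -1079 + 322 = -757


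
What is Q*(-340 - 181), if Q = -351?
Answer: 182871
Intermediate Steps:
Q*(-340 - 181) = -351*(-340 - 181) = -351*(-521) = 182871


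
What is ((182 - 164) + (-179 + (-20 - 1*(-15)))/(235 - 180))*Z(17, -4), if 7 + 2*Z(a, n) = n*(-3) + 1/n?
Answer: 7657/220 ≈ 34.805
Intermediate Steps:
Z(a, n) = -7/2 + 1/(2*n) - 3*n/2 (Z(a, n) = -7/2 + (n*(-3) + 1/n)/2 = -7/2 + (-3*n + 1/n)/2 = -7/2 + (1/n - 3*n)/2 = -7/2 + (1/(2*n) - 3*n/2) = -7/2 + 1/(2*n) - 3*n/2)
((182 - 164) + (-179 + (-20 - 1*(-15)))/(235 - 180))*Z(17, -4) = ((182 - 164) + (-179 + (-20 - 1*(-15)))/(235 - 180))*((½)*(1 - 1*(-4)*(7 + 3*(-4)))/(-4)) = (18 + (-179 + (-20 + 15))/55)*((½)*(-¼)*(1 - 1*(-4)*(7 - 12))) = (18 + (-179 - 5)*(1/55))*((½)*(-¼)*(1 - 1*(-4)*(-5))) = (18 - 184*1/55)*((½)*(-¼)*(1 - 20)) = (18 - 184/55)*((½)*(-¼)*(-19)) = (806/55)*(19/8) = 7657/220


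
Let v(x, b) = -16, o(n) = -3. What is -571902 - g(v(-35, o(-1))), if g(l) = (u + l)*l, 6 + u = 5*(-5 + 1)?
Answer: -572574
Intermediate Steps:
u = -26 (u = -6 + 5*(-5 + 1) = -6 + 5*(-4) = -6 - 20 = -26)
g(l) = l*(-26 + l) (g(l) = (-26 + l)*l = l*(-26 + l))
-571902 - g(v(-35, o(-1))) = -571902 - (-16)*(-26 - 16) = -571902 - (-16)*(-42) = -571902 - 1*672 = -571902 - 672 = -572574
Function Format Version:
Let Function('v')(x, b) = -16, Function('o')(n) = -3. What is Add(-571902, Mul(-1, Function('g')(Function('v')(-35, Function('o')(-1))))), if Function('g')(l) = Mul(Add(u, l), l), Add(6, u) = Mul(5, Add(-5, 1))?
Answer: -572574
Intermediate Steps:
u = -26 (u = Add(-6, Mul(5, Add(-5, 1))) = Add(-6, Mul(5, -4)) = Add(-6, -20) = -26)
Function('g')(l) = Mul(l, Add(-26, l)) (Function('g')(l) = Mul(Add(-26, l), l) = Mul(l, Add(-26, l)))
Add(-571902, Mul(-1, Function('g')(Function('v')(-35, Function('o')(-1))))) = Add(-571902, Mul(-1, Mul(-16, Add(-26, -16)))) = Add(-571902, Mul(-1, Mul(-16, -42))) = Add(-571902, Mul(-1, 672)) = Add(-571902, -672) = -572574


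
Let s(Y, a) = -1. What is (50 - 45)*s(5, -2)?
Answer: -5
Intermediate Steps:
(50 - 45)*s(5, -2) = (50 - 45)*(-1) = 5*(-1) = -5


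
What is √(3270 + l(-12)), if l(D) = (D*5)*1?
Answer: √3210 ≈ 56.657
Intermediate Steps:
l(D) = 5*D (l(D) = (5*D)*1 = 5*D)
√(3270 + l(-12)) = √(3270 + 5*(-12)) = √(3270 - 60) = √3210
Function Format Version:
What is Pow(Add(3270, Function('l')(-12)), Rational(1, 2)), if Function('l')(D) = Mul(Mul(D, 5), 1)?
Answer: Pow(3210, Rational(1, 2)) ≈ 56.657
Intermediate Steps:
Function('l')(D) = Mul(5, D) (Function('l')(D) = Mul(Mul(5, D), 1) = Mul(5, D))
Pow(Add(3270, Function('l')(-12)), Rational(1, 2)) = Pow(Add(3270, Mul(5, -12)), Rational(1, 2)) = Pow(Add(3270, -60), Rational(1, 2)) = Pow(3210, Rational(1, 2))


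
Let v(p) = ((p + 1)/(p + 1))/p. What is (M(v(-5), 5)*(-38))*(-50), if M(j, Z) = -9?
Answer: -17100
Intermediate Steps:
v(p) = 1/p (v(p) = ((1 + p)/(1 + p))/p = 1/p)
(M(v(-5), 5)*(-38))*(-50) = -9*(-38)*(-50) = 342*(-50) = -17100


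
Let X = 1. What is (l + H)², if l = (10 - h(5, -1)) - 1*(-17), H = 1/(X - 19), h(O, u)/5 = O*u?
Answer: 874225/324 ≈ 2698.2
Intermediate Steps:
h(O, u) = 5*O*u (h(O, u) = 5*(O*u) = 5*O*u)
H = -1/18 (H = 1/(1 - 19) = 1/(-18) = -1/18 ≈ -0.055556)
l = 52 (l = (10 - 5*5*(-1)) - 1*(-17) = (10 - 1*(-25)) + 17 = (10 + 25) + 17 = 35 + 17 = 52)
(l + H)² = (52 - 1/18)² = (935/18)² = 874225/324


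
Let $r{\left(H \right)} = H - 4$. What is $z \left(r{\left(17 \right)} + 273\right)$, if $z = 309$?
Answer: $88374$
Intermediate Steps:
$r{\left(H \right)} = -4 + H$ ($r{\left(H \right)} = H - 4 = -4 + H$)
$z \left(r{\left(17 \right)} + 273\right) = 309 \left(\left(-4 + 17\right) + 273\right) = 309 \left(13 + 273\right) = 309 \cdot 286 = 88374$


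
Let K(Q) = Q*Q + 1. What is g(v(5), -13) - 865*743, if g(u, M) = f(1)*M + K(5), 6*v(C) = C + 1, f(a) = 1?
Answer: -642682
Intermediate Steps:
v(C) = ⅙ + C/6 (v(C) = (C + 1)/6 = (1 + C)/6 = ⅙ + C/6)
K(Q) = 1 + Q² (K(Q) = Q² + 1 = 1 + Q²)
g(u, M) = 26 + M (g(u, M) = 1*M + (1 + 5²) = M + (1 + 25) = M + 26 = 26 + M)
g(v(5), -13) - 865*743 = (26 - 13) - 865*743 = 13 - 642695 = -642682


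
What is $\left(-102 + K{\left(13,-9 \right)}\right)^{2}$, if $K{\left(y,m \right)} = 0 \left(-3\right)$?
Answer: $10404$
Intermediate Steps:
$K{\left(y,m \right)} = 0$
$\left(-102 + K{\left(13,-9 \right)}\right)^{2} = \left(-102 + 0\right)^{2} = \left(-102\right)^{2} = 10404$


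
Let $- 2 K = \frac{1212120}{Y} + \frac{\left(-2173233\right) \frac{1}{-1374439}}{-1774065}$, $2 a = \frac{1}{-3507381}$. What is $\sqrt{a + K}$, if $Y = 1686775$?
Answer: $\frac{i \sqrt{54249454020665927237368175694141581337463}}{388569435206395590081} \approx 0.59942 i$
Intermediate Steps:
$a = - \frac{1}{7014762}$ ($a = \frac{1}{2 \left(-3507381\right)} = \frac{1}{2} \left(- \frac{1}{3507381}\right) = - \frac{1}{7014762} \approx -1.4256 \cdot 10^{-7}$)
$K = - \frac{7881498705270055}{21935668856866798}$ ($K = - \frac{\frac{1212120}{1686775} + \frac{\left(-2173233\right) \frac{1}{-1374439}}{-1774065}}{2} = - \frac{1212120 \cdot \frac{1}{1686775} + \left(-2173233\right) \left(- \frac{1}{1374439}\right) \left(- \frac{1}{1774065}\right)}{2} = - \frac{\frac{242424}{337355} + \frac{2173233}{1374439} \left(- \frac{1}{1774065}\right)}{2} = - \frac{\frac{242424}{337355} - \frac{724411}{812781374845}}{2} = \left(- \frac{1}{2}\right) \frac{7881498705270055}{10967834428433399} = - \frac{7881498705270055}{21935668856866798} \approx -0.3593$)
$\sqrt{a + K} = \sqrt{- \frac{1}{7014762} - \frac{7881498705270055}{21935668856866798}} = \sqrt{- \frac{13821714889111609604677}{38468374085433163418019}} = \frac{i \sqrt{54249454020665927237368175694141581337463}}{388569435206395590081}$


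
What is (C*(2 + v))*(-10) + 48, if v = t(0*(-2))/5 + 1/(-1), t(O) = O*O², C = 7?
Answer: -22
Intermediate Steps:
t(O) = O³
v = -1 (v = (0*(-2))³/5 + 1/(-1) = 0³*(⅕) + 1*(-1) = 0*(⅕) - 1 = 0 - 1 = -1)
(C*(2 + v))*(-10) + 48 = (7*(2 - 1))*(-10) + 48 = (7*1)*(-10) + 48 = 7*(-10) + 48 = -70 + 48 = -22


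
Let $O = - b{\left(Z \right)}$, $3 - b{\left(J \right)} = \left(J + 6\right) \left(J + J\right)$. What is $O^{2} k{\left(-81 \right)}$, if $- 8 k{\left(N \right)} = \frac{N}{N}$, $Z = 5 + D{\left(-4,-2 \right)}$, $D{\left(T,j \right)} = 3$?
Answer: $- \frac{48841}{8} \approx -6105.1$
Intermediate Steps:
$Z = 8$ ($Z = 5 + 3 = 8$)
$k{\left(N \right)} = - \frac{1}{8}$ ($k{\left(N \right)} = - \frac{N \frac{1}{N}}{8} = \left(- \frac{1}{8}\right) 1 = - \frac{1}{8}$)
$b{\left(J \right)} = 3 - 2 J \left(6 + J\right)$ ($b{\left(J \right)} = 3 - \left(J + 6\right) \left(J + J\right) = 3 - \left(6 + J\right) 2 J = 3 - 2 J \left(6 + J\right)$)
$O = 221$ ($O = - (3 - 96 - 2 \cdot 8^{2}) = - (3 - 96 - 128) = \left(-1\right) \left(-221\right) = 221$)
$O^{2} k{\left(-81 \right)} = 221^{2} \left(- \frac{1}{8}\right) = 48841 \left(- \frac{1}{8}\right) = - \frac{48841}{8}$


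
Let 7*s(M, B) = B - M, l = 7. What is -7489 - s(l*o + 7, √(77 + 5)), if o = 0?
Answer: -7488 - √82/7 ≈ -7489.3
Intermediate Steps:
s(M, B) = -M/7 + B/7 (s(M, B) = (B - M)/7 = -M/7 + B/7)
-7489 - s(l*o + 7, √(77 + 5)) = -7489 - (-(7*0 + 7)/7 + √(77 + 5)/7) = -7489 - (-(0 + 7)/7 + √82/7) = -7489 - (-⅐*7 + √82/7) = -7489 - (-1 + √82/7) = -7489 + (1 - √82/7) = -7488 - √82/7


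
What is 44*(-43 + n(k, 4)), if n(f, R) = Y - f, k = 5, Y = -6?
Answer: -2376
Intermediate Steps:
n(f, R) = -6 - f
44*(-43 + n(k, 4)) = 44*(-43 + (-6 - 1*5)) = 44*(-43 + (-6 - 5)) = 44*(-43 - 11) = 44*(-54) = -2376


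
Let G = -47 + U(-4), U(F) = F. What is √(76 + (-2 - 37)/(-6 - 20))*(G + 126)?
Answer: 75*√310/2 ≈ 660.26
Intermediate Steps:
G = -51 (G = -47 - 4 = -51)
√(76 + (-2 - 37)/(-6 - 20))*(G + 126) = √(76 + (-2 - 37)/(-6 - 20))*(-51 + 126) = √(76 - 39/(-26))*75 = √(76 - 39*(-1/26))*75 = √(76 + 3/2)*75 = √(155/2)*75 = (√310/2)*75 = 75*√310/2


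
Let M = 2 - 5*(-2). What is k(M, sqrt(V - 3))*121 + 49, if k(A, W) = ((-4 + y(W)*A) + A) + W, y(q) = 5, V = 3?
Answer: 8277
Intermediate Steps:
M = 12 (M = 2 - 1*(-10) = 2 + 10 = 12)
k(A, W) = -4 + W + 6*A (k(A, W) = ((-4 + 5*A) + A) + W = (-4 + 6*A) + W = -4 + W + 6*A)
k(M, sqrt(V - 3))*121 + 49 = (-4 + sqrt(3 - 3) + 6*12)*121 + 49 = (-4 + sqrt(0) + 72)*121 + 49 = (-4 + 0 + 72)*121 + 49 = 68*121 + 49 = 8228 + 49 = 8277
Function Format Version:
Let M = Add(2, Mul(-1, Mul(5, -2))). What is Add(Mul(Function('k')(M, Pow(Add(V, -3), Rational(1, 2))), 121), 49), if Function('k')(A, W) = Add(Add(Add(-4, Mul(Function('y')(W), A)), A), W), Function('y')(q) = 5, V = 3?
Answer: 8277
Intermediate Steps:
M = 12 (M = Add(2, Mul(-1, -10)) = Add(2, 10) = 12)
Function('k')(A, W) = Add(-4, W, Mul(6, A)) (Function('k')(A, W) = Add(Add(Add(-4, Mul(5, A)), A), W) = Add(Add(-4, Mul(6, A)), W) = Add(-4, W, Mul(6, A)))
Add(Mul(Function('k')(M, Pow(Add(V, -3), Rational(1, 2))), 121), 49) = Add(Mul(Add(-4, Pow(Add(3, -3), Rational(1, 2)), Mul(6, 12)), 121), 49) = Add(Mul(Add(-4, Pow(0, Rational(1, 2)), 72), 121), 49) = Add(Mul(Add(-4, 0, 72), 121), 49) = Add(Mul(68, 121), 49) = Add(8228, 49) = 8277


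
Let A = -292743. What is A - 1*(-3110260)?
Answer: 2817517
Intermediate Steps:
A - 1*(-3110260) = -292743 - 1*(-3110260) = -292743 + 3110260 = 2817517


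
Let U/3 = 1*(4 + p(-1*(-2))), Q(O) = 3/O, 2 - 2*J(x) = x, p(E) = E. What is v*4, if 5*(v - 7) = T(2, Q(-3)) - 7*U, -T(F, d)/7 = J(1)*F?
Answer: -392/5 ≈ -78.400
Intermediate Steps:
J(x) = 1 - x/2
U = 18 (U = 3*(1*(4 - 1*(-2))) = 3*(1*(4 + 2)) = 3*(1*6) = 3*6 = 18)
T(F, d) = -7*F/2 (T(F, d) = -7*(1 - ½*1)*F = -7*(1 - ½)*F = -7*F/2)
v = -98/5 (v = 7 + (-7/2*2 - 7*18)/5 = 7 + (-7 - 126)/5 = 7 + (⅕)*(-133) = 7 - 133/5 = -98/5 ≈ -19.600)
v*4 = -98/5*4 = -392/5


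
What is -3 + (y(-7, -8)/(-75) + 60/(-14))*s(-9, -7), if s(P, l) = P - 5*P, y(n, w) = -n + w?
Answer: -27441/175 ≈ -156.81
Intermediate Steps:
y(n, w) = w - n
s(P, l) = -4*P (s(P, l) = P - 5*P = -4*P)
-3 + (y(-7, -8)/(-75) + 60/(-14))*s(-9, -7) = -3 + ((-8 - 1*(-7))/(-75) + 60/(-14))*(-4*(-9)) = -3 + ((-8 + 7)*(-1/75) + 60*(-1/14))*36 = -3 + (-1*(-1/75) - 30/7)*36 = -3 + (1/75 - 30/7)*36 = -3 - 2243/525*36 = -3 - 26916/175 = -27441/175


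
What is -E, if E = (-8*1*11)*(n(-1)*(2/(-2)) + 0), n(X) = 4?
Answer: -352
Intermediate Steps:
E = 352 (E = (-8*1*11)*(4*(2/(-2)) + 0) = (-8*11)*(4*(2*(-½)) + 0) = -88*(4*(-1) + 0) = -88*(-4 + 0) = -88*(-4) = 352)
-E = -1*352 = -352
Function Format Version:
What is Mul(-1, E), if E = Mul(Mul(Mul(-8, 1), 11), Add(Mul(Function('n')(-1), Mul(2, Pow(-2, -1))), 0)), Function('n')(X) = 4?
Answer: -352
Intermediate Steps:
E = 352 (E = Mul(Mul(Mul(-8, 1), 11), Add(Mul(4, Mul(2, Pow(-2, -1))), 0)) = Mul(Mul(-8, 11), Add(Mul(4, Mul(2, Rational(-1, 2))), 0)) = Mul(-88, Add(Mul(4, -1), 0)) = Mul(-88, Add(-4, 0)) = Mul(-88, -4) = 352)
Mul(-1, E) = Mul(-1, 352) = -352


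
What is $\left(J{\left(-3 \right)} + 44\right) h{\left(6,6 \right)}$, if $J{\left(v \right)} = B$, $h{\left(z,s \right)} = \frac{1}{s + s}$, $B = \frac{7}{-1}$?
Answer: $\frac{37}{12} \approx 3.0833$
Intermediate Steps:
$B = -7$ ($B = 7 \left(-1\right) = -7$)
$h{\left(z,s \right)} = \frac{1}{2 s}$
$J{\left(v \right)} = -7$
$\left(J{\left(-3 \right)} + 44\right) h{\left(6,6 \right)} = \left(-7 + 44\right) \frac{1}{2 \cdot 6} = 37 \cdot \frac{1}{2} \cdot \frac{1}{6} = 37 \cdot \frac{1}{12} = \frac{37}{12}$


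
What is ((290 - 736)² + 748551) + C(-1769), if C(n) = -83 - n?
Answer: 949153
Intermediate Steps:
((290 - 736)² + 748551) + C(-1769) = ((290 - 736)² + 748551) + (-83 - 1*(-1769)) = ((-446)² + 748551) + (-83 + 1769) = (198916 + 748551) + 1686 = 947467 + 1686 = 949153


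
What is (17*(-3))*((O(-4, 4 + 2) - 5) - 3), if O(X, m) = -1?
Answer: 459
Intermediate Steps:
(17*(-3))*((O(-4, 4 + 2) - 5) - 3) = (17*(-3))*((-1 - 5) - 3) = -51*(-6 - 3) = -51*(-9) = 459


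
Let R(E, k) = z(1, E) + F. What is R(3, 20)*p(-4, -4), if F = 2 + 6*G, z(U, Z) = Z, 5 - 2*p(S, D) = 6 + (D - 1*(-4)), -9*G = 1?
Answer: -13/6 ≈ -2.1667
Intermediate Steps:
G = -⅑ (G = -⅑*1 = -⅑ ≈ -0.11111)
p(S, D) = -5/2 - D/2 (p(S, D) = 5/2 - (6 + (D - 1*(-4)))/2 = 5/2 - (6 + (D + 4))/2 = 5/2 - (6 + (4 + D))/2 = 5/2 - (10 + D)/2 = 5/2 + (-5 - D/2) = -5/2 - D/2)
F = 4/3 (F = 2 + 6*(-⅑) = 2 - ⅔ = 4/3 ≈ 1.3333)
R(E, k) = 4/3 + E (R(E, k) = E + 4/3 = 4/3 + E)
R(3, 20)*p(-4, -4) = (4/3 + 3)*(-5/2 - ½*(-4)) = 13*(-5/2 + 2)/3 = (13/3)*(-½) = -13/6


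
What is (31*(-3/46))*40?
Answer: -1860/23 ≈ -80.870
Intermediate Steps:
(31*(-3/46))*40 = -93/46*40 = -1860/23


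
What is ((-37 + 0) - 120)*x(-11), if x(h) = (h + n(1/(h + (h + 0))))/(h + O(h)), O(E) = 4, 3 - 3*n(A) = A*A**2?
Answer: -50151923/223608 ≈ -224.28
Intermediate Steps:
n(A) = 1 - A**3/3 (n(A) = 1 - A*A**2/3 = 1 - A**3/3)
x(h) = (1 + h - 1/(24*h**3))/(4 + h) (x(h) = (h + (1 - 1/(3*(h + (h + 0))**3)))/(h + 4) = (h + (1 - 1/(3*(h + h)**3)))/(4 + h) = (h + (1 - 1/(8*h**3)/3))/(4 + h) = (h + (1 - 1/(24*h**3)))/(4 + h) = (1 + h - 1/(24*h**3))/(4 + h))
((-37 + 0) - 120)*x(-11) = ((-37 + 0) - 120)*((1/24)*(-1 + 24*(-11)**3*(1 - 11))/((-11)**3*(4 - 11))) = (-37 - 120)*((1/24)*(-1/1331)*(-1 + 24*(-1331)*(-10))/(-7)) = -157*(-1)*(-1)*(-1 + 319440)/(24*1331*7) = -157*(-1)*(-1)*319439/(24*1331*7) = -157*319439/223608 = -50151923/223608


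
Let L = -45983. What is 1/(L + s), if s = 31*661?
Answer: -1/25492 ≈ -3.9228e-5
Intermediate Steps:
s = 20491
1/(L + s) = 1/(-45983 + 20491) = 1/(-25492) = -1/25492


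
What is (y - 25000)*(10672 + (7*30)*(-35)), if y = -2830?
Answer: -92451260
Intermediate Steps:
(y - 25000)*(10672 + (7*30)*(-35)) = (-2830 - 25000)*(10672 + (7*30)*(-35)) = -27830*(10672 + 210*(-35)) = -27830*(10672 - 7350) = -27830*3322 = -92451260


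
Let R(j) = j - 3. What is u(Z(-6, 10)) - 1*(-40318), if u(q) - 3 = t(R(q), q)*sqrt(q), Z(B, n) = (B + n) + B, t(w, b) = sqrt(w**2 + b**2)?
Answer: 40321 + I*sqrt(58) ≈ 40321.0 + 7.6158*I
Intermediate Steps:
R(j) = -3 + j
t(w, b) = sqrt(b**2 + w**2)
Z(B, n) = n + 2*B
u(q) = 3 + sqrt(q)*sqrt(q**2 + (-3 + q)**2) (u(q) = 3 + sqrt(q**2 + (-3 + q)**2)*sqrt(q) = 3 + sqrt(q)*sqrt(q**2 + (-3 + q)**2))
u(Z(-6, 10)) - 1*(-40318) = (3 + sqrt(10 + 2*(-6))*sqrt((10 + 2*(-6))**2 + (-3 + (10 + 2*(-6)))**2)) - 1*(-40318) = (3 + sqrt(10 - 12)*sqrt((10 - 12)**2 + (-3 + (10 - 12))**2)) + 40318 = (3 + sqrt(-2)*sqrt((-2)**2 + (-3 - 2)**2)) + 40318 = (3 + (I*sqrt(2))*sqrt(4 + (-5)**2)) + 40318 = (3 + (I*sqrt(2))*sqrt(4 + 25)) + 40318 = (3 + (I*sqrt(2))*sqrt(29)) + 40318 = (3 + I*sqrt(58)) + 40318 = 40321 + I*sqrt(58)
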